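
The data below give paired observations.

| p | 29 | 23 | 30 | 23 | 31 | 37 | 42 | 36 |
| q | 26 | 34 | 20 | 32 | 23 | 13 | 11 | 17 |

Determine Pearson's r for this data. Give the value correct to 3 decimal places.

-0.972

n = 8, Σp = 251, Σq = 176, Σp² = 8189, Σq² = 4364, Σpq = 5140
nΣpq − ΣpΣq = 41120 − 44176 = -3056
nΣp² − (Σp)² = 65512 − 63001 = 2511; nΣq² − (Σq)² = 34912 − 30976 = 3936
r = -3056 / √(2511 × 3936) = -3056 / 3143.7710 ≈ -0.972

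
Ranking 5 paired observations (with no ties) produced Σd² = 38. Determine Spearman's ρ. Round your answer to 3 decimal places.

-0.900

ρ = 1 − 6Σd² / [n(n²−1)] = 1 − 6×38 / (5×24)
  = 1 − 228/120 = 1 − 1.9000 ≈ -0.900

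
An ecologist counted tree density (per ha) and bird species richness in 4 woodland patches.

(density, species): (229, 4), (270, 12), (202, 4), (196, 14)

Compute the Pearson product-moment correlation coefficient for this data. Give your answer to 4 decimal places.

0.1570

n = 4, Σx = 897, Σy = 34, Σx² = 204561, Σy² = 372, Σxy = 7708
nΣxy − ΣxΣy = 30832 − 30498 = 334
nΣx² − (Σx)² = 818244 − 804609 = 13635; nΣy² − (Σy)² = 1488 − 1156 = 332
r = 334 / √(13635 × 332) = 334 / 2127.6325 ≈ 0.1570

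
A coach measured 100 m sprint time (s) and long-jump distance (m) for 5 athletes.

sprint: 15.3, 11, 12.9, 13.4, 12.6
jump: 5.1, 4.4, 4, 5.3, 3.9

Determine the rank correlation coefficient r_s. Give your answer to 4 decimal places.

0.6000

Rank sprint: 5, 1, 3, 4, 2
Rank jump: 4, 3, 2, 5, 1
d = rank(sprint) − rank(jump): 1, -2, 1, -1, 1; Σd² = 8
ρ = 1 − 6Σd² / [n(n²−1)] = 1 − 6×8 / (5×24) = 1 − 48/120 ≈ 0.6000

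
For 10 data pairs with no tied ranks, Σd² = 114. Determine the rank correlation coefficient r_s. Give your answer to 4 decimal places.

ρ = 1 − 6Σd² / [n(n²−1)] = 1 − 6×114 / (10×99)
  = 1 − 684/990 = 1 − 0.69091 ≈ 0.3091

0.3091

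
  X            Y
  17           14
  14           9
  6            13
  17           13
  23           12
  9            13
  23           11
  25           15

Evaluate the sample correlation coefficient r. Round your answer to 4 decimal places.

0.1012

n = 8, ΣX = 134, ΣY = 100, ΣX² = 2574, ΣY² = 1274, ΣXY = 1684
nΣXY − ΣXΣY = 13472 − 13400 = 72
nΣX² − (ΣX)² = 20592 − 17956 = 2636; nΣY² − (ΣY)² = 10192 − 10000 = 192
r = 72 / √(2636 × 192) = 72 / 711.4155 ≈ 0.1012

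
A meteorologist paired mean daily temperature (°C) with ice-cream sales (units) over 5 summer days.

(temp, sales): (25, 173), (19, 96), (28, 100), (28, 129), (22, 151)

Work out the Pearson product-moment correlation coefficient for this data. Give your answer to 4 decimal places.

n = 5, Σx = 122, Σy = 649, Σx² = 3038, Σy² = 88587, Σxy = 15883
nΣxy − ΣxΣy = 79415 − 79178 = 237
nΣx² − (Σx)² = 15190 − 14884 = 306; nΣy² − (Σy)² = 442935 − 421201 = 21734
r = 237 / √(306 × 21734) = 237 / 2578.8765 ≈ 0.0919

0.0919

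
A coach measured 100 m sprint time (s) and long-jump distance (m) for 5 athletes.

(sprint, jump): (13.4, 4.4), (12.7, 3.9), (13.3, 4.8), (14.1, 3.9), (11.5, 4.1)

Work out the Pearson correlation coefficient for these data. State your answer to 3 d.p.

n = 5, Σx = 65, Σy = 21.1, Σx² = 848.8, Σy² = 89.63, Σxy = 274.47
nΣxy − ΣxΣy = 1372.35 − 1371.5 = 0.85
nΣx² − (Σx)² = 4244 − 4225 = 19; nΣy² − (Σy)² = 448.15 − 445.21 = 2.94
r = 0.85 / √(19 × 2.94) = 0.85 / 7.4740 ≈ 0.114

0.114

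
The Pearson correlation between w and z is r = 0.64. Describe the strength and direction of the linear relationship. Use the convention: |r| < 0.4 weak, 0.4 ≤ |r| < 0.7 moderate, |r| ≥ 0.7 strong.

r = 0.64 > 0 so the relationship is positive.
|r| = 0.64, which falls in the moderate range.

moderate positive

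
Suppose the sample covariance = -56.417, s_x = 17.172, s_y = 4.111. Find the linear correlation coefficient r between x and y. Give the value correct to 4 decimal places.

r = Cov(x,y) / (s_x · s_y) = -56.417 / (17.172 × 4.111)
  = -56.417 / 70.5941 ≈ -0.7992

-0.7992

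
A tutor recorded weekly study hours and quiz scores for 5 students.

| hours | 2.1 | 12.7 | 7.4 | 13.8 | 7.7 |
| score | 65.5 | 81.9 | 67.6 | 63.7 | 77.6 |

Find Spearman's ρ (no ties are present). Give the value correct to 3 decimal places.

Rank hours: 1, 4, 2, 5, 3
Rank score: 2, 5, 3, 1, 4
d = rank(hours) − rank(score): -1, -1, -1, 4, -1; Σd² = 20
ρ = 1 − 6Σd² / [n(n²−1)] = 1 − 6×20 / (5×24) = 1 − 120/120 ≈ 0.000

0.000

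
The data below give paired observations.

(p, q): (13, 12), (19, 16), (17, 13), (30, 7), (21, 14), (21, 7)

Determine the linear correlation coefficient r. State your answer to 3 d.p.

n = 6, Σp = 121, Σq = 69, Σp² = 2601, Σq² = 863, Σpq = 1332
nΣpq − ΣpΣq = 7992 − 8349 = -357
nΣp² − (Σp)² = 15606 − 14641 = 965; nΣq² − (Σq)² = 5178 − 4761 = 417
r = -357 / √(965 × 417) = -357 / 634.3540 ≈ -0.563

-0.563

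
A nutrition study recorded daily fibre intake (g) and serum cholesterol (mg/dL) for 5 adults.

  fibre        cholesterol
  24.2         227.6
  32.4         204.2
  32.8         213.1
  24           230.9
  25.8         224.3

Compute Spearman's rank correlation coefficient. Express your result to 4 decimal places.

-0.9000

Rank fibre: 2, 4, 5, 1, 3
Rank cholesterol: 4, 1, 2, 5, 3
d = rank(fibre) − rank(cholesterol): -2, 3, 3, -4, 0; Σd² = 38
ρ = 1 − 6Σd² / [n(n²−1)] = 1 − 6×38 / (5×24) = 1 − 228/120 ≈ -0.9000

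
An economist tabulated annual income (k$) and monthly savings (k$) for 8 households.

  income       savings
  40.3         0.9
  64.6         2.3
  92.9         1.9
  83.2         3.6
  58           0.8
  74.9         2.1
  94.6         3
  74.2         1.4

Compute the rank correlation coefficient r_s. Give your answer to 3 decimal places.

Rank income: 1, 3, 7, 6, 2, 5, 8, 4
Rank savings: 2, 6, 4, 8, 1, 5, 7, 3
d = rank(income) − rank(savings): -1, -3, 3, -2, 1, 0, 1, 1; Σd² = 26
ρ = 1 − 6Σd² / [n(n²−1)] = 1 − 6×26 / (8×63) = 1 − 156/504 ≈ 0.690

0.690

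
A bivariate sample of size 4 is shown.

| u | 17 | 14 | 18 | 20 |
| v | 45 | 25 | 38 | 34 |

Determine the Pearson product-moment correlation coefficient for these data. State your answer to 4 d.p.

0.4712

n = 4, Σu = 69, Σv = 142, Σu² = 1209, Σv² = 5250, Σuv = 2479
nΣuv − ΣuΣv = 9916 − 9798 = 118
nΣu² − (Σu)² = 4836 − 4761 = 75; nΣv² − (Σv)² = 21000 − 20164 = 836
r = 118 / √(75 × 836) = 118 / 250.3997 ≈ 0.4712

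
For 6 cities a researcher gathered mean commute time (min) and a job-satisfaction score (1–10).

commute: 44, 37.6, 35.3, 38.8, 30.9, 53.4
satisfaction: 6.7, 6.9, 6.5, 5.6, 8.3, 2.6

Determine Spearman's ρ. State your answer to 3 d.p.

Rank commute: 5, 3, 2, 4, 1, 6
Rank satisfaction: 4, 5, 3, 2, 6, 1
d = rank(commute) − rank(satisfaction): 1, -2, -1, 2, -5, 5; Σd² = 60
ρ = 1 − 6Σd² / [n(n²−1)] = 1 − 6×60 / (6×35) = 1 − 360/210 ≈ -0.714

-0.714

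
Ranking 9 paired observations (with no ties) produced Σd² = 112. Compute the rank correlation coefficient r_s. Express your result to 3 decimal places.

0.067

ρ = 1 − 6Σd² / [n(n²−1)] = 1 − 6×112 / (9×80)
  = 1 − 672/720 = 1 − 0.9333 ≈ 0.067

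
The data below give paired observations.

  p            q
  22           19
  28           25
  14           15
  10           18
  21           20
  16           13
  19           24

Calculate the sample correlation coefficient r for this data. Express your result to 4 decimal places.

0.6696

n = 7, Σp = 130, Σq = 134, Σp² = 2622, Σq² = 2680, Σpq = 2592
nΣpq − ΣpΣq = 18144 − 17420 = 724
nΣp² − (Σp)² = 18354 − 16900 = 1454; nΣq² − (Σq)² = 18760 − 17956 = 804
r = 724 / √(1454 × 804) = 724 / 1081.2104 ≈ 0.6696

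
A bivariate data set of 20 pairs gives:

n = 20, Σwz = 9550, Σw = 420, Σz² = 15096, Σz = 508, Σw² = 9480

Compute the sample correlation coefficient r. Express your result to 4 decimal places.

-0.9293

r = (nΣwz − ΣwΣz) / √[(nΣw² − (Σw)²)(nΣz² − (Σz)²)]
Numerator: 20×9550 − 420×508 = -22360
Denominator: √[(189600 − 176400)(301920 − 258064)] = √[13200 × 43856] = 24060.3242
r = -22360 / 24060.3242 ≈ -0.9293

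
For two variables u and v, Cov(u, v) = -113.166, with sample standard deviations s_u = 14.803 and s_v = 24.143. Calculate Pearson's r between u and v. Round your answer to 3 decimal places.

-0.317

r = Cov(u,v) / (s_u · s_v) = -113.166 / (14.803 × 24.143)
  = -113.166 / 357.3888 ≈ -0.317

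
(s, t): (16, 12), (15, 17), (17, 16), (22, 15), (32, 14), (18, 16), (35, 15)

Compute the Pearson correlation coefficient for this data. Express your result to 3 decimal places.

n = 7, Σs = 155, Σt = 105, Σs² = 3827, Σt² = 1591, Σst = 2310
nΣst − ΣsΣt = 16170 − 16275 = -105
nΣs² − (Σs)² = 26789 − 24025 = 2764; nΣt² − (Σt)² = 11137 − 11025 = 112
r = -105 / √(2764 × 112) = -105 / 556.3884 ≈ -0.189

-0.189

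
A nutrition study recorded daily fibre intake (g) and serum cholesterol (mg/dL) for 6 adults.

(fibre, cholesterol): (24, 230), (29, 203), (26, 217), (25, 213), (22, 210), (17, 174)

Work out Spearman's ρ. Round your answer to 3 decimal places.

0.257

Rank fibre: 3, 6, 5, 4, 2, 1
Rank cholesterol: 6, 2, 5, 4, 3, 1
d = rank(fibre) − rank(cholesterol): -3, 4, 0, 0, -1, 0; Σd² = 26
ρ = 1 − 6Σd² / [n(n²−1)] = 1 − 6×26 / (6×35) = 1 − 156/210 ≈ 0.257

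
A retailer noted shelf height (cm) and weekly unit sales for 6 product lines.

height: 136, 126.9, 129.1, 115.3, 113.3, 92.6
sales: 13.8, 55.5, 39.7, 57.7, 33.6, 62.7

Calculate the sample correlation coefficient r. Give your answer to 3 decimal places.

n = 6, Σx = 713.2, Σy = 263, Σx² = 85972.16, Σy² = 13236.32, Σxy = 30310.73
nΣxy − ΣxΣy = 181864.38 − 187571.6 = -5707.22
nΣx² − (Σx)² = 515832.96 − 508654.24 = 7178.72; nΣy² − (Σy)² = 79417.92 − 69169 = 10248.92
r = -5707.22 / √(7178.72 × 10248.92) = -5707.22 / 8577.5362 ≈ -0.665

-0.665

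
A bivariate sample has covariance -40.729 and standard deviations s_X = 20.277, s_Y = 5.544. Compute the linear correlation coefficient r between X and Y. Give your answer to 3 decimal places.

r = Cov(X,Y) / (s_X · s_Y) = -40.729 / (20.277 × 5.544)
  = -40.729 / 112.4157 ≈ -0.362

-0.362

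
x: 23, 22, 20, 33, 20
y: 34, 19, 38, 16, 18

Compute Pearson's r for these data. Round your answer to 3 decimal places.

n = 5, Σx = 118, Σy = 125, Σx² = 2902, Σy² = 3541, Σxy = 2848
nΣxy − ΣxΣy = 14240 − 14750 = -510
nΣx² − (Σx)² = 14510 − 13924 = 586; nΣy² − (Σy)² = 17705 − 15625 = 2080
r = -510 / √(586 × 2080) = -510 / 1104.0290 ≈ -0.462

-0.462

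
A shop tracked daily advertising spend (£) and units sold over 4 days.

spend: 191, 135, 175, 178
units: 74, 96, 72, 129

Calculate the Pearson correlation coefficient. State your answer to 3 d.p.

n = 4, Σx = 679, Σy = 371, Σx² = 117015, Σy² = 36517, Σxy = 62656
nΣxy − ΣxΣy = 250624 − 251909 = -1285
nΣx² − (Σx)² = 468060 − 461041 = 7019; nΣy² − (Σy)² = 146068 − 137641 = 8427
r = -1285 / √(7019 × 8427) = -1285 / 7690.8461 ≈ -0.167

-0.167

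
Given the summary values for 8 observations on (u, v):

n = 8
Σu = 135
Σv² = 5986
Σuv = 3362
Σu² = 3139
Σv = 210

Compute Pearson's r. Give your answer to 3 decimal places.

r = (nΣuv − ΣuΣv) / √[(nΣu² − (Σu)²)(nΣv² − (Σv)²)]
Numerator: 8×3362 − 135×210 = -1454
Denominator: √[(25112 − 18225)(47888 − 44100)] = √[6887 × 3788] = 5107.6370
r = -1454 / 5107.6370 ≈ -0.285

-0.285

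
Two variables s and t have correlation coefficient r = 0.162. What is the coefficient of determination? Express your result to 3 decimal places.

0.026

r² = (0.162)² = 0.026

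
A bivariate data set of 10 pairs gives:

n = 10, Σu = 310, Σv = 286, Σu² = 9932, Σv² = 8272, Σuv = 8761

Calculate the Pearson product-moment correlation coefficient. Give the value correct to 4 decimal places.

r = (nΣuv − ΣuΣv) / √[(nΣu² − (Σu)²)(nΣv² − (Σv)²)]
Numerator: 10×8761 − 310×286 = -1050
Denominator: √[(99320 − 96100)(82720 − 81796)] = √[3220 × 924] = 1724.9000
r = -1050 / 1724.9000 ≈ -0.6087

-0.6087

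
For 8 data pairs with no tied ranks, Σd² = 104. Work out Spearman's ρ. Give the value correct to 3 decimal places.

-0.238

ρ = 1 − 6Σd² / [n(n²−1)] = 1 − 6×104 / (8×63)
  = 1 − 624/504 = 1 − 1.2381 ≈ -0.238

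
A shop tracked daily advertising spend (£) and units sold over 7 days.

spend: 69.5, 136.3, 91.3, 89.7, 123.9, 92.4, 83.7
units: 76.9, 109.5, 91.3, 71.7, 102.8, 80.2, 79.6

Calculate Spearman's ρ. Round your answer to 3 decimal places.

Rank spend: 1, 7, 4, 3, 6, 5, 2
Rank units: 2, 7, 5, 1, 6, 4, 3
d = rank(spend) − rank(units): -1, 0, -1, 2, 0, 1, -1; Σd² = 8
ρ = 1 − 6Σd² / [n(n²−1)] = 1 − 6×8 / (7×48) = 1 − 48/336 ≈ 0.857

0.857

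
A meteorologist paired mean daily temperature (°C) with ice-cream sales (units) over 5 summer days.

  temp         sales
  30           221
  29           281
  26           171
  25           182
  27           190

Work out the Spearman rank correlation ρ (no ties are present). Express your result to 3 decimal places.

0.800

Rank temp: 5, 4, 2, 1, 3
Rank sales: 4, 5, 1, 2, 3
d = rank(temp) − rank(sales): 1, -1, 1, -1, 0; Σd² = 4
ρ = 1 − 6Σd² / [n(n²−1)] = 1 − 6×4 / (5×24) = 1 − 24/120 ≈ 0.800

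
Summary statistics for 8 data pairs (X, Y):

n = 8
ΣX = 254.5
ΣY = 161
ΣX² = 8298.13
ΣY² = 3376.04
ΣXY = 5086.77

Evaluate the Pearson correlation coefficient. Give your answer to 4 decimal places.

r = (nΣXY − ΣXΣY) / √[(nΣX² − (ΣX)²)(nΣY² − (ΣY)²)]
Numerator: 8×5086.77 − 254.5×161 = -280.34
Denominator: √[(66385.04 − 64770.25)(27008.32 − 25921)] = √[1614.79 × 1087.32] = 1325.0636
r = -280.34 / 1325.0636 ≈ -0.2116

-0.2116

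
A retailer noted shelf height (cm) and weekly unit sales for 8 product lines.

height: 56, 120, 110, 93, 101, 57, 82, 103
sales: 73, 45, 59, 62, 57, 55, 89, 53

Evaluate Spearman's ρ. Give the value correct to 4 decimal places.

-0.6190

Rank height: 1, 8, 7, 4, 5, 2, 3, 6
Rank sales: 7, 1, 5, 6, 4, 3, 8, 2
d = rank(height) − rank(sales): -6, 7, 2, -2, 1, -1, -5, 4; Σd² = 136
ρ = 1 − 6Σd² / [n(n²−1)] = 1 − 6×136 / (8×63) = 1 − 816/504 ≈ -0.6190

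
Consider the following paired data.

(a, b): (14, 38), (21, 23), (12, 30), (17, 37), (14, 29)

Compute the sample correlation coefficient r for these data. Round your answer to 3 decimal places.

n = 5, Σa = 78, Σb = 157, Σa² = 1266, Σb² = 5083, Σab = 2410
nΣab − ΣaΣb = 12050 − 12246 = -196
nΣa² − (Σa)² = 6330 − 6084 = 246; nΣb² − (Σb)² = 25415 − 24649 = 766
r = -196 / √(246 × 766) = -196 / 434.0922 ≈ -0.452

-0.452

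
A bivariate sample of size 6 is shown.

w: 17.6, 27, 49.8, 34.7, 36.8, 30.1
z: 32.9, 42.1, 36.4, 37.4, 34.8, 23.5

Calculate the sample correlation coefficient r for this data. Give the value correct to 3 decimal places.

0.146

n = 6, Σw = 196, Σz = 207.1, Σw² = 6983.14, Σz² = 7341.83, Σwz = 6814.23
nΣwz − ΣwΣz = 40885.38 − 40591.6 = 293.78
nΣw² − (Σw)² = 41898.84 − 38416 = 3482.84; nΣz² − (Σz)² = 44050.98 − 42890.41 = 1160.57
r = 293.78 / √(3482.84 × 1160.57) = 293.78 / 2010.4924 ≈ 0.146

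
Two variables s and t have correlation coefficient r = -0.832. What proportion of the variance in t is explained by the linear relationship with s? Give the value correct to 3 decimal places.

0.692

r² = (-0.832)² = 0.692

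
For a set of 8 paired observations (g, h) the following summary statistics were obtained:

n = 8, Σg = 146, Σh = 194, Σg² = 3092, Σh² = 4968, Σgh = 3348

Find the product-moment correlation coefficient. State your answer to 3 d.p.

-0.574

r = (nΣgh − ΣgΣh) / √[(nΣg² − (Σg)²)(nΣh² − (Σh)²)]
Numerator: 8×3348 − 146×194 = -1540
Denominator: √[(24736 − 21316)(39744 − 37636)] = √[3420 × 2108] = 2685.0251
r = -1540 / 2685.0251 ≈ -0.574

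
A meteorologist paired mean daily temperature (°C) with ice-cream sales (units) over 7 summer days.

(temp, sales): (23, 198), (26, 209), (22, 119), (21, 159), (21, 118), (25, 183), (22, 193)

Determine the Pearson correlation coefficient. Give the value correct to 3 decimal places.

0.674

n = 7, Σx = 160, Σy = 1179, Σx² = 3680, Σy² = 206989, Σxy = 27244
nΣxy − ΣxΣy = 190708 − 188640 = 2068
nΣx² − (Σx)² = 25760 − 25600 = 160; nΣy² − (Σy)² = 1448923 − 1390041 = 58882
r = 2068 / √(160 × 58882) = 2068 / 3069.3843 ≈ 0.674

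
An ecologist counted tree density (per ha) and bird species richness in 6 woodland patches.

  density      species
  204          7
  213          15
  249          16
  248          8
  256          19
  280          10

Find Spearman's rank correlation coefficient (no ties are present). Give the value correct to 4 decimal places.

Rank density: 1, 2, 4, 3, 5, 6
Rank species: 1, 4, 5, 2, 6, 3
d = rank(density) − rank(species): 0, -2, -1, 1, -1, 3; Σd² = 16
ρ = 1 − 6Σd² / [n(n²−1)] = 1 − 6×16 / (6×35) = 1 − 96/210 ≈ 0.5429

0.5429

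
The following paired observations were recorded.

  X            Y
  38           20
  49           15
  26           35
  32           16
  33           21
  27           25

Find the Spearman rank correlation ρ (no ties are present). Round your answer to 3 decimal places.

-0.829

Rank X: 5, 6, 1, 3, 4, 2
Rank Y: 3, 1, 6, 2, 4, 5
d = rank(X) − rank(Y): 2, 5, -5, 1, 0, -3; Σd² = 64
ρ = 1 − 6Σd² / [n(n²−1)] = 1 − 6×64 / (6×35) = 1 − 384/210 ≈ -0.829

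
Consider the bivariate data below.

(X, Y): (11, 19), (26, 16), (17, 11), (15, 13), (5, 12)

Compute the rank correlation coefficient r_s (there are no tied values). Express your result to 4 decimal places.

Rank X: 2, 5, 4, 3, 1
Rank Y: 5, 4, 1, 3, 2
d = rank(X) − rank(Y): -3, 1, 3, 0, -1; Σd² = 20
ρ = 1 − 6Σd² / [n(n²−1)] = 1 − 6×20 / (5×24) = 1 − 120/120 ≈ 0.0000

0.0000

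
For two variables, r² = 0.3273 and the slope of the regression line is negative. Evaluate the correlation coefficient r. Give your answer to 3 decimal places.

-0.572

|r| = √0.3273 = 0.572
The association is negative, so r = −0.572.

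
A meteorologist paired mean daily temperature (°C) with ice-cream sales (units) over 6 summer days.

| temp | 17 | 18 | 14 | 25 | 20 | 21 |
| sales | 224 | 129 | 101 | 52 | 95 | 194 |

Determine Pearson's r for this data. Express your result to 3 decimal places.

n = 6, Σx = 115, Σy = 795, Σx² = 2275, Σy² = 126383, Σxy = 14818
nΣxy − ΣxΣy = 88908 − 91425 = -2517
nΣx² − (Σx)² = 13650 − 13225 = 425; nΣy² − (Σy)² = 758298 − 632025 = 126273
r = -2517 / √(425 × 126273) = -2517 / 7325.7099 ≈ -0.344

-0.344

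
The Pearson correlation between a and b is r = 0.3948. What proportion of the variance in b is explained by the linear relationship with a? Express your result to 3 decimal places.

0.156

r² = (0.3948)² = 0.156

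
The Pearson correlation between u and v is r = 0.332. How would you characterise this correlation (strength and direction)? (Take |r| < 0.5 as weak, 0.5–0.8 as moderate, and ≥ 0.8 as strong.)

r = 0.332 > 0 so the relationship is positive.
|r| = 0.332, which falls in the weak range.

weak positive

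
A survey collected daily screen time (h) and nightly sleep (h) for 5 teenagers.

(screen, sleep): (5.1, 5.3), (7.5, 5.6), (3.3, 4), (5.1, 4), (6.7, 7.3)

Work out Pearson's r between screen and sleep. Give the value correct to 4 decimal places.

0.7195

n = 5, Σx = 27.7, Σy = 26.2, Σx² = 164.05, Σy² = 144.74, Σxy = 151.54
nΣxy − ΣxΣy = 757.7 − 725.74 = 31.96
nΣx² − (Σx)² = 820.25 − 767.29 = 52.96; nΣy² − (Σy)² = 723.7 − 686.44 = 37.26
r = 31.96 / √(52.96 × 37.26) = 31.96 / 44.4217 ≈ 0.7195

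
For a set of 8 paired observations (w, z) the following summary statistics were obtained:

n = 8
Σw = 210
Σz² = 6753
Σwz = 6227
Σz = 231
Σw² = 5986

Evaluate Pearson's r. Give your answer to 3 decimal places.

r = (nΣwz − ΣwΣz) / √[(nΣw² − (Σw)²)(nΣz² − (Σz)²)]
Numerator: 8×6227 − 210×231 = 1306
Denominator: √[(47888 − 44100)(54024 − 53361)] = √[3788 × 663] = 1584.7536
r = 1306 / 1584.7536 ≈ 0.824

0.824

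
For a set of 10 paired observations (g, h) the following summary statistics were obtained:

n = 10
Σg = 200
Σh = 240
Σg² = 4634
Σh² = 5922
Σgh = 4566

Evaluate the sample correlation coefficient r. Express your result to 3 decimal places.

r = (nΣgh − ΣgΣh) / √[(nΣg² − (Σg)²)(nΣh² − (Σh)²)]
Numerator: 10×4566 − 200×240 = -2340
Denominator: √[(46340 − 40000)(59220 − 57600)] = √[6340 × 1620] = 3204.8089
r = -2340 / 3204.8089 ≈ -0.730

-0.730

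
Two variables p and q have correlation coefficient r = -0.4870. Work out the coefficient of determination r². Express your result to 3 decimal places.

0.237

r² = (-0.4870)² = 0.237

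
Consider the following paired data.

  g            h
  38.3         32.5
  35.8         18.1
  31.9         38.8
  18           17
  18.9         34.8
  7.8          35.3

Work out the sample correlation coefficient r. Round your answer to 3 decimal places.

n = 6, Σg = 150.7, Σh = 176.5, Σg² = 4508.19, Σh² = 5635.43, Σgh = 4369.51
nΣgh − ΣgΣh = 26217.06 − 26598.55 = -381.49
nΣg² − (Σg)² = 27049.14 − 22710.49 = 4338.65; nΣh² − (Σh)² = 33812.58 − 31152.25 = 2660.33
r = -381.49 / √(4338.65 × 2660.33) = -381.49 / 3397.3873 ≈ -0.112

-0.112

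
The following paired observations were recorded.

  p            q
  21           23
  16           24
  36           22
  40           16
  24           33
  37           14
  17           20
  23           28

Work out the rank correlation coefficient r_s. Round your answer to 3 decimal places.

Rank p: 3, 1, 6, 8, 5, 7, 2, 4
Rank q: 5, 6, 4, 2, 8, 1, 3, 7
d = rank(p) − rank(q): -2, -5, 2, 6, -3, 6, -1, -3; Σd² = 124
ρ = 1 − 6Σd² / [n(n²−1)] = 1 − 6×124 / (8×63) = 1 − 744/504 ≈ -0.476

-0.476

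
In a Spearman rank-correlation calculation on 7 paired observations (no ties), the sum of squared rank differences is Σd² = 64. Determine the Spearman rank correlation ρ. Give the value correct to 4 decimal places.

ρ = 1 − 6Σd² / [n(n²−1)] = 1 − 6×64 / (7×48)
  = 1 − 384/336 = 1 − 1.14286 ≈ -0.1429

-0.1429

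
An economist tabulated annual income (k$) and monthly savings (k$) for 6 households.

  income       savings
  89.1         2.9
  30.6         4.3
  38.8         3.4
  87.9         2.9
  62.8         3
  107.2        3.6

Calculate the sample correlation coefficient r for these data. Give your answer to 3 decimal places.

n = 6, Σx = 416.4, Σy = 20.1, Σx² = 33542.7, Σy² = 68.83, Σxy = 1351.12
nΣxy − ΣxΣy = 8106.72 − 8369.64 = -262.92
nΣx² − (Σx)² = 201256.2 − 173388.96 = 27867.24; nΣy² − (Σy)² = 412.98 − 404.01 = 8.97
r = -262.92 / √(27867.24 × 8.97) = -262.92 / 499.9691 ≈ -0.526

-0.526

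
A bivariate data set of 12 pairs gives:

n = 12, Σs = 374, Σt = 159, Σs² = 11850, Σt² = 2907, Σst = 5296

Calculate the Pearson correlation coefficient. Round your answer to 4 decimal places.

r = (nΣst − ΣsΣt) / √[(nΣs² − (Σs)²)(nΣt² − (Σt)²)]
Numerator: 12×5296 − 374×159 = 4086
Denominator: √[(142200 − 139876)(34884 − 25281)] = √[2324 × 9603] = 4724.1266
r = 4086 / 4724.1266 ≈ 0.8649

0.8649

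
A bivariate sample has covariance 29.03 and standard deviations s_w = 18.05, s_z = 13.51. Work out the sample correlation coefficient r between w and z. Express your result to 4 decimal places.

0.1190

r = Cov(w,z) / (s_w · s_z) = 29.03 / (18.05 × 13.51)
  = 29.03 / 243.8555 ≈ 0.1190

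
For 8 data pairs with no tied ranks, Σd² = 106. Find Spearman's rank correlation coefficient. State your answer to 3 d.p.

-0.262

ρ = 1 − 6Σd² / [n(n²−1)] = 1 − 6×106 / (8×63)
  = 1 − 636/504 = 1 − 1.2619 ≈ -0.262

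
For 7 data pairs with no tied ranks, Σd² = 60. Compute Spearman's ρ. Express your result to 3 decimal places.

-0.071

ρ = 1 − 6Σd² / [n(n²−1)] = 1 − 6×60 / (7×48)
  = 1 − 360/336 = 1 − 1.0714 ≈ -0.071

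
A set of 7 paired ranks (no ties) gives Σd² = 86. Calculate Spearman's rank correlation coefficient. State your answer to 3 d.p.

-0.536

ρ = 1 − 6Σd² / [n(n²−1)] = 1 − 6×86 / (7×48)
  = 1 − 516/336 = 1 − 1.5357 ≈ -0.536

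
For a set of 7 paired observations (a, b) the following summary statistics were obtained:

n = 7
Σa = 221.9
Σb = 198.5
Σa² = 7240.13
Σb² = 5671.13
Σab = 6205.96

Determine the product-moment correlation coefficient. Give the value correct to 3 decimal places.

r = (nΣab − ΣaΣb) / √[(nΣa² − (Σa)²)(nΣb² − (Σb)²)]
Numerator: 7×6205.96 − 221.9×198.5 = -605.43
Denominator: √[(50680.91 − 49239.61)(39697.91 − 39402.25)] = √[1441.3 × 295.66] = 652.7900
r = -605.43 / 652.7900 ≈ -0.927

-0.927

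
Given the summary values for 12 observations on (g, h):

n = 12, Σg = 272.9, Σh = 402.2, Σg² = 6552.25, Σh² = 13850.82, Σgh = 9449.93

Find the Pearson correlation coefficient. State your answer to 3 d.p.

0.847

r = (nΣgh − ΣgΣh) / √[(nΣg² − (Σg)²)(nΣh² − (Σh)²)]
Numerator: 12×9449.93 − 272.9×402.2 = 3638.78
Denominator: √[(78627 − 74474.41)(166209.84 − 161764.84)] = √[4152.59 × 4445] = 4296.3080
r = 3638.78 / 4296.3080 ≈ 0.847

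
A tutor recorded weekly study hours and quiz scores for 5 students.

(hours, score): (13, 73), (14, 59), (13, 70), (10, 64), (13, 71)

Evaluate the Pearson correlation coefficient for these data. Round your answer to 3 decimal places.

n = 5, Σx = 63, Σy = 337, Σx² = 803, Σy² = 22847, Σxy = 4248
nΣxy − ΣxΣy = 21240 − 21231 = 9
nΣx² − (Σx)² = 4015 − 3969 = 46; nΣy² − (Σy)² = 114235 − 113569 = 666
r = 9 / √(46 × 666) = 9 / 175.0314 ≈ 0.051

0.051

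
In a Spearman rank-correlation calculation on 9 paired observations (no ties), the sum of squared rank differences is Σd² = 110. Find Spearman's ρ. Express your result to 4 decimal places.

ρ = 1 − 6Σd² / [n(n²−1)] = 1 − 6×110 / (9×80)
  = 1 − 660/720 = 1 − 0.91667 ≈ 0.0833

0.0833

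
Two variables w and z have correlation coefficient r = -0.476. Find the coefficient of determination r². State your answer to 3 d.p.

0.227

r² = (-0.476)² = 0.227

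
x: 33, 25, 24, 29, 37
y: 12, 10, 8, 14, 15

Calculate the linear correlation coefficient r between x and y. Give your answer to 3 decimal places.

n = 5, Σx = 148, Σy = 59, Σx² = 4500, Σy² = 729, Σxy = 1799
nΣxy − ΣxΣy = 8995 − 8732 = 263
nΣx² − (Σx)² = 22500 − 21904 = 596; nΣy² − (Σy)² = 3645 − 3481 = 164
r = 263 / √(596 × 164) = 263 / 312.6404 ≈ 0.841

0.841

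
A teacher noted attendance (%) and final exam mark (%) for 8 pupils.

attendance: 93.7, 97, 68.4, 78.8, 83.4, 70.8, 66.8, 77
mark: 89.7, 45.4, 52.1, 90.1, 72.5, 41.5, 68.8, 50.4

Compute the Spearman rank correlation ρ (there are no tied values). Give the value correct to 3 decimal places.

0.167

Rank attendance: 7, 8, 2, 5, 6, 3, 1, 4
Rank mark: 7, 2, 4, 8, 6, 1, 5, 3
d = rank(attendance) − rank(mark): 0, 6, -2, -3, 0, 2, -4, 1; Σd² = 70
ρ = 1 − 6Σd² / [n(n²−1)] = 1 − 6×70 / (8×63) = 1 − 420/504 ≈ 0.167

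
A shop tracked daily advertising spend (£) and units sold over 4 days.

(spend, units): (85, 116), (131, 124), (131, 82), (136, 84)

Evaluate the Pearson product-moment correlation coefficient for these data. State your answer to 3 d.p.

-0.486

n = 4, Σx = 483, Σy = 406, Σx² = 60043, Σy² = 42612, Σxy = 48270
nΣxy − ΣxΣy = 193080 − 196098 = -3018
nΣx² − (Σx)² = 240172 − 233289 = 6883; nΣy² − (Σy)² = 170448 − 164836 = 5612
r = -3018 / √(6883 × 5612) = -3018 / 6215.0942 ≈ -0.486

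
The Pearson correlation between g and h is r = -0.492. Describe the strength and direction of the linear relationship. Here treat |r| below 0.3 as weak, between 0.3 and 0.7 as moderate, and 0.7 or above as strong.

moderate negative

r = -0.492 < 0 so the relationship is negative.
|r| = 0.492, which falls in the moderate range.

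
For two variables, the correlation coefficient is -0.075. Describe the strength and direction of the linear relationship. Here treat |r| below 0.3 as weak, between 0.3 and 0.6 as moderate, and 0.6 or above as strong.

weak negative

r = -0.075 < 0 so the relationship is negative.
|r| = 0.075, which falls in the weak range.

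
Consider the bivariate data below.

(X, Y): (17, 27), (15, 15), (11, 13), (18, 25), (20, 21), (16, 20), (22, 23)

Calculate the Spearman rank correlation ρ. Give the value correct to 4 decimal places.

Rank X: 4, 2, 1, 5, 6, 3, 7
Rank Y: 7, 2, 1, 6, 4, 3, 5
d = rank(X) − rank(Y): -3, 0, 0, -1, 2, 0, 2; Σd² = 18
ρ = 1 − 6Σd² / [n(n²−1)] = 1 − 6×18 / (7×48) = 1 − 108/336 ≈ 0.6786

0.6786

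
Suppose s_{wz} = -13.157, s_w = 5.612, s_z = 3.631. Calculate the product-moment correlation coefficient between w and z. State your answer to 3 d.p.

-0.646

r = Cov(w,z) / (s_w · s_z) = -13.157 / (5.612 × 3.631)
  = -13.157 / 20.3772 ≈ -0.646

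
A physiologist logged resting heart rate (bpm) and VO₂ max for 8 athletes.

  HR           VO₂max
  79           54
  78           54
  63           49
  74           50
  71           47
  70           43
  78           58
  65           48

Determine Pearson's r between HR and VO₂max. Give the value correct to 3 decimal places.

0.688

n = 8, Σx = 578, Σy = 403, Σx² = 42020, Σy² = 20459, Σxy = 29256
nΣxy − ΣxΣy = 234048 − 232934 = 1114
nΣx² − (Σx)² = 336160 − 334084 = 2076; nΣy² − (Σy)² = 163672 − 162409 = 1263
r = 1114 / √(2076 × 1263) = 1114 / 1619.2554 ≈ 0.688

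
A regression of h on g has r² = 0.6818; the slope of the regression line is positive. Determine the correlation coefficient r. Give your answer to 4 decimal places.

0.8257

|r| = √0.6818 = 0.8257
The association is positive, so r = 0.8257.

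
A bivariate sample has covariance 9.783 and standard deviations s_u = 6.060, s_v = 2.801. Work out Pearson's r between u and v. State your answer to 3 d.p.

r = Cov(u,v) / (s_u · s_v) = 9.783 / (6.060 × 2.801)
  = 9.783 / 16.9741 ≈ 0.576

0.576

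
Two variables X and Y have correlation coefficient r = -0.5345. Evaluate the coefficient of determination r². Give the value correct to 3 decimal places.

r² = (-0.5345)² = 0.286

0.286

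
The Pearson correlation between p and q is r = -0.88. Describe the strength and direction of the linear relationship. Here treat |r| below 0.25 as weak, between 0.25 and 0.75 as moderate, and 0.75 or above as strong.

strong negative

r = -0.88 < 0 so the relationship is negative.
|r| = 0.88, which falls in the strong range.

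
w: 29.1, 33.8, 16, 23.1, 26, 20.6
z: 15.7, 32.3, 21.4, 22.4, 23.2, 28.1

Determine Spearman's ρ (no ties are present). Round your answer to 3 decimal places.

Rank w: 5, 6, 1, 3, 4, 2
Rank z: 1, 6, 2, 3, 4, 5
d = rank(w) − rank(z): 4, 0, -1, 0, 0, -3; Σd² = 26
ρ = 1 − 6Σd² / [n(n²−1)] = 1 − 6×26 / (6×35) = 1 − 156/210 ≈ 0.257

0.257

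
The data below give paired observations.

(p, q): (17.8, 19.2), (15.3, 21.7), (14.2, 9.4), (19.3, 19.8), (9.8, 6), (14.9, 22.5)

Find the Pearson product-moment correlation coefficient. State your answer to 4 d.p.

0.7281

n = 6, Σp = 91.3, Σq = 98.6, Σp² = 1443.11, Σq² = 1862.18, Σpq = 1583.44
nΣpq − ΣpΣq = 9500.64 − 9002.18 = 498.46
nΣp² − (Σp)² = 8658.66 − 8335.69 = 322.97; nΣq² − (Σq)² = 11173.08 − 9721.96 = 1451.12
r = 498.46 / √(322.97 × 1451.12) = 498.46 / 684.5935 ≈ 0.7281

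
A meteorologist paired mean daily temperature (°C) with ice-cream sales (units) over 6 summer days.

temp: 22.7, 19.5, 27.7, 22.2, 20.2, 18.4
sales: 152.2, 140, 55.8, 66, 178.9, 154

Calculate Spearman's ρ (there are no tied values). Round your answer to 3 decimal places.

-0.600

Rank temp: 5, 2, 6, 4, 3, 1
Rank sales: 4, 3, 1, 2, 6, 5
d = rank(temp) − rank(sales): 1, -1, 5, 2, -3, -4; Σd² = 56
ρ = 1 − 6Σd² / [n(n²−1)] = 1 − 6×56 / (6×35) = 1 − 336/210 ≈ -0.600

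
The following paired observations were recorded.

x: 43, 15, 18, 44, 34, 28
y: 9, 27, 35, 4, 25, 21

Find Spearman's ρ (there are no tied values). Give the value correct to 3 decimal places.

-0.886

Rank x: 5, 1, 2, 6, 4, 3
Rank y: 2, 5, 6, 1, 4, 3
d = rank(x) − rank(y): 3, -4, -4, 5, 0, 0; Σd² = 66
ρ = 1 − 6Σd² / [n(n²−1)] = 1 − 6×66 / (6×35) = 1 − 396/210 ≈ -0.886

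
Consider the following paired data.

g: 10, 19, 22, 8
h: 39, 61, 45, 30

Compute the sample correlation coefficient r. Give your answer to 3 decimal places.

0.743

n = 4, Σg = 59, Σh = 175, Σg² = 1009, Σh² = 8167, Σgh = 2779
nΣgh − ΣgΣh = 11116 − 10325 = 791
nΣg² − (Σg)² = 4036 − 3481 = 555; nΣh² − (Σh)² = 32668 − 30625 = 2043
r = 791 / √(555 × 2043) = 791 / 1064.8310 ≈ 0.743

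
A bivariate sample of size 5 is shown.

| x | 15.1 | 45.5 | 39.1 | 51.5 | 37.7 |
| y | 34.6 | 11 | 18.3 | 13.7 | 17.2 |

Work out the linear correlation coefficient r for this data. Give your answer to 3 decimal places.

n = 5, Σx = 188.9, Σy = 94.8, Σx² = 7900.61, Σy² = 2136.58, Σxy = 3092.48
nΣxy − ΣxΣy = 15462.4 − 17907.72 = -2445.32
nΣx² − (Σx)² = 39503.05 − 35683.21 = 3819.84; nΣy² − (Σy)² = 10682.9 − 8987.04 = 1695.86
r = -2445.32 / √(3819.84 × 1695.86) = -2445.32 / 2545.1746 ≈ -0.961

-0.961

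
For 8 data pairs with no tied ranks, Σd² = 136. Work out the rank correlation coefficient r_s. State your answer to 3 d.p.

-0.619

ρ = 1 − 6Σd² / [n(n²−1)] = 1 − 6×136 / (8×63)
  = 1 − 816/504 = 1 − 1.6190 ≈ -0.619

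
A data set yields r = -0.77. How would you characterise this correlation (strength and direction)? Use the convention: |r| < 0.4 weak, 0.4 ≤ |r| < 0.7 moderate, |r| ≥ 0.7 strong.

strong negative

r = -0.77 < 0 so the relationship is negative.
|r| = 0.77, which falls in the strong range.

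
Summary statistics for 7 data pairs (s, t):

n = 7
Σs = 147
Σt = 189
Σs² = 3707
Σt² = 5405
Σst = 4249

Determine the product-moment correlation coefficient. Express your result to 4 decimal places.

0.6471

r = (nΣst − ΣsΣt) / √[(nΣs² − (Σs)²)(nΣt² − (Σt)²)]
Numerator: 7×4249 − 147×189 = 1960
Denominator: √[(25949 − 21609)(37835 − 35721)] = √[4340 × 2114] = 3028.9866
r = 1960 / 3028.9866 ≈ 0.6471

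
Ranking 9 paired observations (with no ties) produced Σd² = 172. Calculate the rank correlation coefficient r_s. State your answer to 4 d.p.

-0.4333

ρ = 1 − 6Σd² / [n(n²−1)] = 1 − 6×172 / (9×80)
  = 1 − 1032/720 = 1 − 1.43333 ≈ -0.4333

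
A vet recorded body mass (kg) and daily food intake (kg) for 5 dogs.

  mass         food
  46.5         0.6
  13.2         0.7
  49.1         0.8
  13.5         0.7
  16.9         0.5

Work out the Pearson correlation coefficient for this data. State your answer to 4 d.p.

n = 5, Σx = 139.2, Σy = 3.3, Σx² = 5215.16, Σy² = 2.23, Σxy = 94.32
nΣxy − ΣxΣy = 471.6 − 459.36 = 12.24
nΣx² − (Σx)² = 26075.8 − 19376.64 = 6699.16; nΣy² − (Σy)² = 11.15 − 10.89 = 0.26
r = 12.24 / √(6699.16 × 0.26) = 12.24 / 41.7347 ≈ 0.2933

0.2933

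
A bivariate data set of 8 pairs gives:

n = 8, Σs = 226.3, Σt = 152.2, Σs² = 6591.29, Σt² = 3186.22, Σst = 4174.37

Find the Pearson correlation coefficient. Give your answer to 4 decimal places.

-0.5577

r = (nΣst − ΣsΣt) / √[(nΣs² − (Σs)²)(nΣt² − (Σt)²)]
Numerator: 8×4174.37 − 226.3×152.2 = -1047.9
Denominator: √[(52730.32 − 51211.69)(25489.76 − 23164.84)] = √[1518.63 × 2324.92] = 1879.0139
r = -1047.9 / 1879.0139 ≈ -0.5577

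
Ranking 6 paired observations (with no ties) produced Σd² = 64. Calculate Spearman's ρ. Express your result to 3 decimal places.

ρ = 1 − 6Σd² / [n(n²−1)] = 1 − 6×64 / (6×35)
  = 1 − 384/210 = 1 − 1.8286 ≈ -0.829

-0.829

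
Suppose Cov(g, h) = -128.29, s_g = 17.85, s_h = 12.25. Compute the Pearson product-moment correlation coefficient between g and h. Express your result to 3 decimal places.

-0.587

r = Cov(g,h) / (s_g · s_h) = -128.29 / (17.85 × 12.25)
  = -128.29 / 218.6625 ≈ -0.587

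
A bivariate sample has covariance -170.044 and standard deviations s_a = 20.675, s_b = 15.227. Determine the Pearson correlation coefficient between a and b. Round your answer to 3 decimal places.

-0.540

r = Cov(a,b) / (s_a · s_b) = -170.044 / (20.675 × 15.227)
  = -170.044 / 314.8182 ≈ -0.540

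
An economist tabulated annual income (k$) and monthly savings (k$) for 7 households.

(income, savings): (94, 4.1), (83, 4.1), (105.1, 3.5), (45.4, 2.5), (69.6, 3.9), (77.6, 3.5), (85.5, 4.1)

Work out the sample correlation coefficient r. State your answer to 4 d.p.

n = 7, Σx = 560.2, Σy = 25.7, Σx² = 47008.34, Σy² = 96.39, Σxy = 2100.64
nΣxy − ΣxΣy = 14704.48 − 14397.14 = 307.34
nΣx² − (Σx)² = 329058.38 − 313824.04 = 15234.34; nΣy² − (Σy)² = 674.73 − 660.49 = 14.24
r = 307.34 / √(15234.34 × 14.24) = 307.34 / 465.7650 ≈ 0.6599

0.6599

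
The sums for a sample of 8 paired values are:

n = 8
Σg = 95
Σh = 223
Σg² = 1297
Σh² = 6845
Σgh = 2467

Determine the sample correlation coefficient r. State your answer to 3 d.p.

r = (nΣgh − ΣgΣh) / √[(nΣg² − (Σg)²)(nΣh² − (Σh)²)]
Numerator: 8×2467 − 95×223 = -1449
Denominator: √[(10376 − 9025)(54760 − 49729)] = √[1351 × 5031] = 2607.0829
r = -1449 / 2607.0829 ≈ -0.556

-0.556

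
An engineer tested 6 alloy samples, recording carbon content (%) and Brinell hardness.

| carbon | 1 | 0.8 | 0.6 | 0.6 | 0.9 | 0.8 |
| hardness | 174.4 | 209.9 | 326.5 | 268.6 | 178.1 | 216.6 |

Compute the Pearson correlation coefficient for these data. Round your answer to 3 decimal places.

-0.925

n = 6, Σx = 4.7, Σy = 1374.1, Σx² = 3.81, Σy² = 331856.75, Σxy = 1032.95
nΣxy − ΣxΣy = 6197.7 − 6458.27 = -260.57
nΣx² − (Σx)² = 22.86 − 22.09 = 0.77; nΣy² − (Σy)² = 1991140.5 − 1888150.81 = 102989.69
r = -260.57 / √(0.77 × 102989.69) = -260.57 / 281.6062 ≈ -0.925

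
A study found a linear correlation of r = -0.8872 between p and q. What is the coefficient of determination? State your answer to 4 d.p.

r² = (-0.8872)² = 0.7871

0.7871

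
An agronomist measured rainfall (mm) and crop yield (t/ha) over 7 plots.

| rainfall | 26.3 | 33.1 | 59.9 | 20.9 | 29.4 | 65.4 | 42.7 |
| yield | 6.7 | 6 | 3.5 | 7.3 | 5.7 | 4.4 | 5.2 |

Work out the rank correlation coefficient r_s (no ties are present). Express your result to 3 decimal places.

-0.929

Rank rainfall: 2, 4, 6, 1, 3, 7, 5
Rank yield: 6, 5, 1, 7, 4, 2, 3
d = rank(rainfall) − rank(yield): -4, -1, 5, -6, -1, 5, 2; Σd² = 108
ρ = 1 − 6Σd² / [n(n²−1)] = 1 − 6×108 / (7×48) = 1 − 648/336 ≈ -0.929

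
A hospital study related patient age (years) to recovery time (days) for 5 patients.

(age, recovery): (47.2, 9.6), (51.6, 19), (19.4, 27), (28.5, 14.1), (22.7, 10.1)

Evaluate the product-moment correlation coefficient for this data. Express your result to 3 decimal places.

n = 5, Σx = 169.4, Σy = 79.8, Σx² = 6594.3, Σy² = 1482.98, Σxy = 2588.44
nΣxy − ΣxΣy = 12942.2 − 13518.12 = -575.92
nΣx² − (Σx)² = 32971.5 − 28696.36 = 4275.14; nΣy² − (Σy)² = 7414.9 − 6368.04 = 1046.86
r = -575.92 / √(4275.14 × 1046.86) = -575.92 / 2115.5314 ≈ -0.272

-0.272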